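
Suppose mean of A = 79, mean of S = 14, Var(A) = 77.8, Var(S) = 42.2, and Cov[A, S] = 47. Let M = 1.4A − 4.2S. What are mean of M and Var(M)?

mean of M = 1.4·mean of A + (-4.2)·mean of S = 1.4·79 + (-4.2)·14 = 51.8.
Var(M) = a²·Var(A) + b²·Var(S) + 2ab·Cov[A, S] with a = 1.4, b = -4.2.
= 1.4²·77.8 + (-4.2)²·42.2 + 2·1.4·(-4.2)·47
= 152.488 + 744.408 + (-552.72) = 344.176.

mean of M = 51.8, Var(M) = 344.176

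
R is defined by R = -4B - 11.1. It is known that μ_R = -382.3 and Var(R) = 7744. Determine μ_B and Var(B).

μ_B = 92.8, Var(B) = 484

From R = -4B - 11.1: μ_R = a·μ_B + b, so μ_B = (μ_R − b)/a = (-382.3 − (-11.1))/(-4) = 92.8.
Var(R) = a²·Var(B), so Var(B) = 7744/(-4)² = 484.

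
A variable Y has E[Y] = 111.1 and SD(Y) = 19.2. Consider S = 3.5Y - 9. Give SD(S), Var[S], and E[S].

S = 3.5Y - 9 is linear with a = 3.5, b = -9.
SD(S) = |a|·SD(Y) = |3.5|·19.2 = 67.2.
Var[Y] = 19.2² = 368.64.
Var[S] = a²·Var[Y] = 3.5²·368.64 = 4515.84 (the additive constant -9 does not affect variance).
E[S] = a·E[Y] + b = 3.5·111.1 + (-9) = 379.85.

SD(S) = 67.2, Var[S] = 4515.84, E[S] = 379.85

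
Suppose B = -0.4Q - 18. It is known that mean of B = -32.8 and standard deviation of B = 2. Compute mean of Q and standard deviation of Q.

mean of Q = 37, standard deviation of Q = 5

From B = -0.4Q - 18: mean of B = a·mean of Q + b, so mean of Q = (mean of B − b)/a = (-32.8 − (-18))/(-0.4) = 37.
standard deviation of B = |a|·standard deviation of Q, so standard deviation of Q = 2/|-0.4| = 5.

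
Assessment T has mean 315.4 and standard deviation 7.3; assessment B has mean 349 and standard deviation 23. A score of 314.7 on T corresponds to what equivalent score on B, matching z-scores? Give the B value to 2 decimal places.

z = (314.7 − 315.4)/7.3 ≈ -0.0959.
B = 349 + z·23 = 349 + (314.7 − 315.4)·23/7.3 ≈ 346.79.

B = 346.79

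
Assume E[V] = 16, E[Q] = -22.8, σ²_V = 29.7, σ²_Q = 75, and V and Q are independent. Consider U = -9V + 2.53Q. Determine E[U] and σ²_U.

E[U] = -201.684, σ²_U = 2885.7675

E[U] = (-9)·E[V] + 2.53·E[Q] = (-9)·16 + 2.53·(-22.8) = -201.684.
σ²_U = a²·σ²_V + b²·σ²_Q + 2ab·covariance of V and Q with a = -9, b = 2.53.
Independence gives covariance of V and Q = 0.
= (-9)²·29.7 + 2.53²·75 + 2·(-9)·2.53·0
= 2405.7 + 480.0675 + 0 = 2885.7675.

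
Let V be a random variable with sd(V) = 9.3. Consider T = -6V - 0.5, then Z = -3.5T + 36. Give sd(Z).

sd(Z) = 195.3

sd(T) = |-6|·9.3 = 55.8.
sd(Z) = |-3.5|·55.8 = 195.3.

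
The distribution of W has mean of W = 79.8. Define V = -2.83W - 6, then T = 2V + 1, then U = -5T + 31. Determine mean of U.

mean of V = (-2.83)·79.8 + (-6) = -231.834.
mean of T = 2·(-231.834) + 1 = -462.668.
mean of U = (-5)·(-462.668) + 31 = 2344.34.

mean of U = 2344.34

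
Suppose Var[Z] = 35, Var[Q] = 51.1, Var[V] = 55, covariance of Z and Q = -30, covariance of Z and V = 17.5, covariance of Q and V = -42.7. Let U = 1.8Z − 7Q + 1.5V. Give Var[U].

Var[U] = 4488.25

Var[U] = a²·Var[Z] + b²·Var[Q] + c²·Var[V] + 2ab·covariance of Z and Q + 2ac·covariance of Z and V + 2bc·covariance of Q and V, with a = 1.8, b = -7, c = 1.5.
= 113.4 + 2503.9 + 123.75 + 756 + 94.5 + 896.7
= 4488.25.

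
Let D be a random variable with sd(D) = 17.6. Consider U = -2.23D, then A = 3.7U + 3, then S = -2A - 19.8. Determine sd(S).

sd(U) = |-2.23|·17.6 = 39.248.
sd(A) = |3.7|·39.248 = 145.2176.
sd(S) = |-2|·145.2176 = 290.4352.

sd(S) = 290.4352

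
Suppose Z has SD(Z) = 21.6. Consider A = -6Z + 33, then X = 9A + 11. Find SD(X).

SD(A) = |-6|·21.6 = 129.6.
SD(X) = |9|·129.6 = 1166.4.

SD(X) = 1166.4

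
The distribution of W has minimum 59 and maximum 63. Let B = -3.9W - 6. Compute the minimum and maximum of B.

min(B) = -251.7, max(B) = -236.1

a = -3.9 < 0, so order reverses: min(B) = a·max(W)+b = (-3.9)·63 + (-6) = -251.7; max(B) = a·min(W)+b = (-3.9)·59 + (-6) = -236.1.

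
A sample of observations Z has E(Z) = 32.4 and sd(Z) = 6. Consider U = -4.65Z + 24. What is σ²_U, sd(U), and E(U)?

U = -4.65Z + 24 is linear with a = -4.65, b = 24.
σ²_Z = 6² = 36.
σ²_U = a²·σ²_Z = (-4.65)²·36 = 778.41 (the additive constant 24 does not affect variance).
sd(U) = |a|·sd(Z) = |-4.65|·6 = 27.9.
E(U) = a·E(Z) + b = (-4.65)·32.4 + 24 = -126.66.

σ²_U = 778.41, sd(U) = 27.9, E(U) = -126.66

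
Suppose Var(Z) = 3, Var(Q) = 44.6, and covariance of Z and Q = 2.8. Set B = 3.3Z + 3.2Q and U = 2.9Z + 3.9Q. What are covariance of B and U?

By bilinearity, covariance of B and U = ac·Var(Z) + bd·Var(Q) + (ad+bc)·covariance of Z and Q, with a=3.3, b=3.2, c=2.9, d=3.9.
ac·Var(Z) = 3.3·2.9·3 = 28.71
bd·Var(Q) = 3.2·3.9·44.6 = 556.608
(ad+bc)·covariance of Z and Q = (22.15)·2.8 = 62.02
covariance of B and U = 28.71 + 556.608 + 62.02 = 647.338.

covariance of B and U = 647.338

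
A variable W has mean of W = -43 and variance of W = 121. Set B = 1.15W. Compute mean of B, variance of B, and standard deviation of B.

mean of B = -49.45, variance of B = 160.0225, standard deviation of B = 12.65

B = 1.15W is linear with a = 1.15, b = 0.
mean of B = a·mean of W + b = 1.15·(-43) = -49.45.
variance of B = a²·variance of W = 1.15²·121 = 160.0225.
standard deviation of W = √121 = 11.
standard deviation of B = |a|·standard deviation of W = |1.15|·11 = 12.65.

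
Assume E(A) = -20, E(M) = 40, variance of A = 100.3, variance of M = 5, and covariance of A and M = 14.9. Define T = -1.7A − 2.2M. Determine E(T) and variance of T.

E(T) = (-1.7)·E(A) + (-2.2)·E(M) = (-1.7)·(-20) + (-2.2)·40 = -54.
variance of T = a²·variance of A + b²·variance of M + 2ab·covariance of A and M with a = -1.7, b = -2.2.
= (-1.7)²·100.3 + (-2.2)²·5 + 2·(-1.7)·(-2.2)·14.9
= 289.867 + 24.2 + 111.452 = 425.519.

E(T) = -54, variance of T = 425.519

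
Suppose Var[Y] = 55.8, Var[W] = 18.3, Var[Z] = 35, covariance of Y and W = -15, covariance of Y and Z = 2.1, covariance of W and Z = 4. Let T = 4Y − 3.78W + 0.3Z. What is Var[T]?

Var[T] = a²·Var[Y] + b²·Var[W] + c²·Var[Z] + 2ab·covariance of Y and W + 2ac·covariance of Y and Z + 2bc·covariance of W and Z, with a = 4, b = -3.78, c = 0.3.
= 892.8 + 261.47772 + 3.15 + 453.6 + 5.04 + (-9.072)
= 1606.99572.

Var[T] = 1606.99572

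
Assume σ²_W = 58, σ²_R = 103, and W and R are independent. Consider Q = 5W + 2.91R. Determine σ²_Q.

σ²_Q = 2322.2143

σ²_Q = a²·σ²_W + b²·σ²_R + 2ab·Cov(W, R) with a = 5, b = 2.91.
Independence gives Cov(W, R) = 0.
= 5²·58 + 2.91²·103 + 2·5·2.91·0
= 1450 + 872.2143 + 0 = 2322.2143.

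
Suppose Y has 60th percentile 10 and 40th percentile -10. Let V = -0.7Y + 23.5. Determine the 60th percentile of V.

Since a = -0.7 < 0 the transformation is decreasing, reversing order: the 60th percentile of V corresponds to the 40th percentile of Y.
So P_{60}(V) = a·P_{40}(Y) + b = (-0.7)·(-10) + 23.5 = 30.5.

60th percentile of V = 30.5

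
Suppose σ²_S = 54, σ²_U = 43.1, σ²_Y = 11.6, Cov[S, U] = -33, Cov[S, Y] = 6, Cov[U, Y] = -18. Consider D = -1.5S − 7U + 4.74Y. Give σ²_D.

σ²_D = a²·σ²_S + b²·σ²_U + c²·σ²_Y + 2ab·Cov[S, U] + 2ac·Cov[S, Y] + 2bc·Cov[U, Y], with a = -1.5, b = -7, c = 4.74.
= 121.5 + 2111.9 + 260.62416 + (-693) + (-85.32) + 1194.48
= 2910.18416.

σ²_D = 2910.18416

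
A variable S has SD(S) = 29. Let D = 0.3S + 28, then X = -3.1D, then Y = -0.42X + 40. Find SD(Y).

SD(D) = |0.3|·29 = 8.7.
SD(X) = |-3.1|·8.7 = 26.97.
SD(Y) = |-0.42|·26.97 = 11.3274.

SD(Y) = 11.3274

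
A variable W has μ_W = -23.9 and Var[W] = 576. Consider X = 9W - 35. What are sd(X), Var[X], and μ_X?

X = 9W - 35 is linear with a = 9, b = -35.
sd(W) = √576 = 24.
sd(X) = |a|·sd(W) = |9|·24 = 216.
Var[X] = a²·Var[W] = 9²·576 = 46656 (the additive constant -35 does not affect variance).
μ_X = a·μ_W + b = 9·(-23.9) + (-35) = -250.1.

sd(X) = 216, Var[X] = 46656, μ_X = -250.1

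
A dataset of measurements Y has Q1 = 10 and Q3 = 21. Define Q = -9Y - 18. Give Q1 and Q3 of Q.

Q1(Q) = -207, Q3(Q) = -108

a = -9 < 0 reverses order: Q1(Q) comes from Q3(Y), Q3(Q) from Q1(Y).
Q1(Q) = (-9)·21 + (-18) = -207; Q3(Q) = (-9)·10 + (-18) = -108.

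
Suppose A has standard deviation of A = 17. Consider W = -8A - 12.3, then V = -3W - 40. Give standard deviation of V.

standard deviation of W = |-8|·17 = 136.
standard deviation of V = |-3|·136 = 408.

standard deviation of V = 408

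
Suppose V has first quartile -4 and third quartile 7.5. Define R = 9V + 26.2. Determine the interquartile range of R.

IQR of V = Q3 − Q1 = 7.5 − (-4) = 11.5.
Under R = aV + b, IQR(R) = |a|·IQR(V) = |9|·11.5 = 103.5 (shifts cancel; spread scales by |a|).

IQR(R) = 103.5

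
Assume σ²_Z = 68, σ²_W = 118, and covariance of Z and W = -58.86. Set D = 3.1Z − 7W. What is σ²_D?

σ²_D = a²·σ²_Z + b²·σ²_W + 2ab·covariance of Z and W with a = 3.1, b = -7.
= 3.1²·68 + (-7)²·118 + 2·3.1·(-7)·(-58.86)
= 653.48 + 5782 + 2554.524 = 8990.004.

σ²_D = 8990.004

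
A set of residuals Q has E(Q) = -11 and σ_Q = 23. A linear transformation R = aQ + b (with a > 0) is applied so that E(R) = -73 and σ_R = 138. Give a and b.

σ_R = a·σ_Q (a > 0), so a = 138/23 = 6.
E(R) = a·E(Q) + b, so b = -73 − 6·(-11) = -7.

a = 6, b = -7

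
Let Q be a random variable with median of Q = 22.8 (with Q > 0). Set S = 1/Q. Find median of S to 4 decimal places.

median of S = 0.0439

1/Q is monotone on this domain, so median of S = 1/(22.8) ≈ 0.0439.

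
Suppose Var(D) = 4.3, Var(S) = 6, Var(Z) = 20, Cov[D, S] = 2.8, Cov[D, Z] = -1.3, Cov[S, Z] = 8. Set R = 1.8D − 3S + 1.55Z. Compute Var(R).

Var(R) = 4.088

Var(R) = a²·Var(D) + b²·Var(S) + c²·Var(Z) + 2ab·Cov[D, S] + 2ac·Cov[D, Z] + 2bc·Cov[S, Z], with a = 1.8, b = -3, c = 1.55.
= 13.932 + 54 + 48.05 + (-30.24) + (-7.254) + (-74.4)
= 4.088.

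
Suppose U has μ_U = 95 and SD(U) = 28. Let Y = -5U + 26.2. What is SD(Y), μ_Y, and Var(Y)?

SD(Y) = 140, μ_Y = -448.8, Var(Y) = 19600

Y = -5U + 26.2 is linear with a = -5, b = 26.2.
SD(Y) = |a|·SD(U) = |-5|·28 = 140.
μ_Y = a·μ_U + b = (-5)·95 + 26.2 = -448.8.
Var(U) = 28² = 784.
Var(Y) = a²·Var(U) = (-5)²·784 = 19600 (the additive constant 26.2 does not affect variance).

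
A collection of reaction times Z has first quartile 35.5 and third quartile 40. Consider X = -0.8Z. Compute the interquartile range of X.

IQR(X) = 3.6

IQR of Z = Q3 − Q1 = 40 − 35.5 = 4.5.
Under X = aZ + b, IQR(X) = |a|·IQR(Z) = |-0.8|·4.5 = 3.6 (shifts cancel; spread scales by |a|).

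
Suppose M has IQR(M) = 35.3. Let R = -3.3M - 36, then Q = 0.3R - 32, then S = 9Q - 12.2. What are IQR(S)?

IQR(R) = |-3.3|·35.3 = 116.49.
IQR(Q) = |0.3|·116.49 = 34.947.
IQR(S) = |9|·34.947 = 314.523.

IQR(S) = 314.523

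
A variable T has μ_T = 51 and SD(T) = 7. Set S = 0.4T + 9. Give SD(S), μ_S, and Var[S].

SD(S) = 2.8, μ_S = 29.4, Var[S] = 7.84

S = 0.4T + 9 is linear with a = 0.4, b = 9.
SD(S) = |a|·SD(T) = |0.4|·7 = 2.8.
μ_S = a·μ_T + b = 0.4·51 + 9 = 29.4.
Var[T] = 7² = 49.
Var[S] = a²·Var[T] = 0.4²·49 = 7.84 (the additive constant 9 does not affect variance).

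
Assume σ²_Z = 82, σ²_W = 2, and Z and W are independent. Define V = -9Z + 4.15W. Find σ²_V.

σ²_V = a²·σ²_Z + b²·σ²_W + 2ab·Cov[Z, W] with a = -9, b = 4.15.
Independence gives Cov[Z, W] = 0.
= (-9)²·82 + 4.15²·2 + 2·(-9)·4.15·0
= 6642 + 34.445 + 0 = 6676.445.

σ²_V = 6676.445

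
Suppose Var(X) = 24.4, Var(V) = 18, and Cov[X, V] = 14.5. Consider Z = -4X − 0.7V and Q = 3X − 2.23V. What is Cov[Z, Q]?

Cov[Z, Q] = -165.812

By bilinearity, Cov[Z, Q] = ac·Var(X) + bd·Var(V) + (ad+bc)·Cov[X, V], with a=-4, b=-0.7, c=3, d=-2.23.
ac·Var(X) = (-4)·3·24.4 = -292.8
bd·Var(V) = (-0.7)·(-2.23)·18 = 28.098
(ad+bc)·Cov[X, V] = (6.82)·14.5 = 98.89
Cov[Z, Q] = -292.8 + 28.098 + 98.89 = -165.812.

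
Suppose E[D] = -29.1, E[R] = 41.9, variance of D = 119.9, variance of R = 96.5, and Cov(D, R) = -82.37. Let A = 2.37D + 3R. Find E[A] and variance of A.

E[A] = 56.733, variance of A = 370.66491

E[A] = 2.37·E[D] + 3·E[R] = 2.37·(-29.1) + 3·41.9 = 56.733.
variance of A = a²·variance of D + b²·variance of R + 2ab·Cov(D, R) with a = 2.37, b = 3.
= 2.37²·119.9 + 3²·96.5 + 2·2.37·3·(-82.37)
= 673.46631 + 868.5 + (-1171.3014) = 370.66491.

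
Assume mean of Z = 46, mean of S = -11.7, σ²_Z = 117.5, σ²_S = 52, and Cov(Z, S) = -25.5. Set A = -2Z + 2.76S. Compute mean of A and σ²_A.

mean of A = -124.292, σ²_A = 1147.6352

mean of A = (-2)·mean of Z + 2.76·mean of S = (-2)·46 + 2.76·(-11.7) = -124.292.
σ²_A = a²·σ²_Z + b²·σ²_S + 2ab·Cov(Z, S) with a = -2, b = 2.76.
= (-2)²·117.5 + 2.76²·52 + 2·(-2)·2.76·(-25.5)
= 470 + 396.1152 + 281.52 = 1147.6352.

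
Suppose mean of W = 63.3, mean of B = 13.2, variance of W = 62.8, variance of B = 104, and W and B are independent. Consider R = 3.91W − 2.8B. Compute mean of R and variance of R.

mean of R = 210.543, variance of R = 1775.45268

mean of R = 3.91·mean of W + (-2.8)·mean of B = 3.91·63.3 + (-2.8)·13.2 = 210.543.
variance of R = a²·variance of W + b²·variance of B + 2ab·Cov(W, B) with a = 3.91, b = -2.8.
Independence gives Cov(W, B) = 0.
= 3.91²·62.8 + (-2.8)²·104 + 2·3.91·(-2.8)·0
= 960.09268 + 815.36 + 0 = 1775.45268.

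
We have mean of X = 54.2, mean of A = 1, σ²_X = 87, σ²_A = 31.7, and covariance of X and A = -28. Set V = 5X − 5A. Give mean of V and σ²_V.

mean of V = 5·mean of X + (-5)·mean of A = 5·54.2 + (-5)·1 = 266.
σ²_V = a²·σ²_X + b²·σ²_A + 2ab·covariance of X and A with a = 5, b = -5.
= 5²·87 + (-5)²·31.7 + 2·5·(-5)·(-28)
= 2175 + 792.5 + 1400 = 4367.5.

mean of V = 266, σ²_V = 4367.5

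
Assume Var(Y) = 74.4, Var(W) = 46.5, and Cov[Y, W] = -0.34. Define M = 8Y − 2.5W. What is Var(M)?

Var(M) = 5065.825

Var(M) = a²·Var(Y) + b²·Var(W) + 2ab·Cov[Y, W] with a = 8, b = -2.5.
= 8²·74.4 + (-2.5)²·46.5 + 2·8·(-2.5)·(-0.34)
= 4761.6 + 290.625 + 13.6 = 5065.825.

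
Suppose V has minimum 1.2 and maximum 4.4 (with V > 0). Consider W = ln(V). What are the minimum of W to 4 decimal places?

ln(V) is increasing on this domain, so min(W) comes from min(V) = 1.2: min(W) = ln(1.2) ≈ 0.1823.

min(W) = 0.1823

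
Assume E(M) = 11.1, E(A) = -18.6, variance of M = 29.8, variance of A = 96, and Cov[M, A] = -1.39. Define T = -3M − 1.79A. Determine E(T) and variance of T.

E(T) = -0.006, variance of T = 560.865

E(T) = (-3)·E(M) + (-1.79)·E(A) = (-3)·11.1 + (-1.79)·(-18.6) = -0.006.
variance of T = a²·variance of M + b²·variance of A + 2ab·Cov[M, A] with a = -3, b = -1.79.
= (-3)²·29.8 + (-1.79)²·96 + 2·(-3)·(-1.79)·(-1.39)
= 268.2 + 307.5936 + (-14.9286) = 560.865.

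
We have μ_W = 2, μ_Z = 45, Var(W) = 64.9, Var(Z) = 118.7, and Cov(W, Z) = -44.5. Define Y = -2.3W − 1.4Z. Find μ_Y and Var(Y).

μ_Y = -67.6, Var(Y) = 289.393

μ_Y = (-2.3)·μ_W + (-1.4)·μ_Z = (-2.3)·2 + (-1.4)·45 = -67.6.
Var(Y) = a²·Var(W) + b²·Var(Z) + 2ab·Cov(W, Z) with a = -2.3, b = -1.4.
= (-2.3)²·64.9 + (-1.4)²·118.7 + 2·(-2.3)·(-1.4)·(-44.5)
= 343.321 + 232.652 + (-286.58) = 289.393.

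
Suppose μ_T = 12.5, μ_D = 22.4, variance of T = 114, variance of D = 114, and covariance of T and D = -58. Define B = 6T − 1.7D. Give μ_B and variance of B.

μ_B = 6·μ_T + (-1.7)·μ_D = 6·12.5 + (-1.7)·22.4 = 36.92.
variance of B = a²·variance of T + b²·variance of D + 2ab·covariance of T and D with a = 6, b = -1.7.
= 6²·114 + (-1.7)²·114 + 2·6·(-1.7)·(-58)
= 4104 + 329.46 + 1183.2 = 5616.66.

μ_B = 36.92, variance of B = 5616.66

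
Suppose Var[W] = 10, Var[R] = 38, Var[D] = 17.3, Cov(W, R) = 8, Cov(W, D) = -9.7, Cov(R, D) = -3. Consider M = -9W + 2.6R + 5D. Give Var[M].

Var[M] = 1919.98

Var[M] = a²·Var[W] + b²·Var[R] + c²·Var[D] + 2ab·Cov(W, R) + 2ac·Cov(W, D) + 2bc·Cov(R, D), with a = -9, b = 2.6, c = 5.
= 810 + 256.88 + 432.5 + (-374.4) + 873 + (-78)
= 1919.98.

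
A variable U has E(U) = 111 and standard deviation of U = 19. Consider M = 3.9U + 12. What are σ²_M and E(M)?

M = 3.9U + 12 is linear with a = 3.9, b = 12.
σ²_U = 19² = 361.
σ²_M = a²·σ²_U = 3.9²·361 = 5490.81 (the additive constant 12 does not affect variance).
E(M) = a·E(U) + b = 3.9·111 + 12 = 444.9.

σ²_M = 5490.81, E(M) = 444.9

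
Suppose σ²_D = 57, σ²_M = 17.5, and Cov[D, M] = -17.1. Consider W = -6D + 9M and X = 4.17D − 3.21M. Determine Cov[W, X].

Cov[W, X] = -2902.824

By bilinearity, Cov[W, X] = ac·σ²_D + bd·σ²_M + (ad+bc)·Cov[D, M], with a=-6, b=9, c=4.17, d=-3.21.
ac·σ²_D = (-6)·4.17·57 = -1426.14
bd·σ²_M = 9·(-3.21)·17.5 = -505.575
(ad+bc)·Cov[D, M] = (56.79)·(-17.1) = -971.109
Cov[W, X] = -1426.14 + (-505.575) + (-971.109) = -2902.824.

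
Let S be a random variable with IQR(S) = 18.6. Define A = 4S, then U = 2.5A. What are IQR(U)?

IQR(U) = 186

IQR(A) = |4|·18.6 = 74.4.
IQR(U) = |2.5|·74.4 = 186.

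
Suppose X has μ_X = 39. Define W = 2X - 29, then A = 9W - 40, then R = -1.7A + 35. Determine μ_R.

μ_R = -646.7

μ_W = 2·39 + (-29) = 49.
μ_A = 9·49 + (-40) = 401.
μ_R = (-1.7)·401 + 35 = -646.7.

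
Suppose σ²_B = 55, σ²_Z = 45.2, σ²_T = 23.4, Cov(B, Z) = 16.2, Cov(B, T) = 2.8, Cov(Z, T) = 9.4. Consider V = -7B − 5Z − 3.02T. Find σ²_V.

σ²_V = 5574.68136

σ²_V = a²·σ²_B + b²·σ²_Z + c²·σ²_T + 2ab·Cov(B, Z) + 2ac·Cov(B, T) + 2bc·Cov(Z, T), with a = -7, b = -5, c = -3.02.
= 2695 + 1130 + 213.41736 + 1134 + 118.384 + 283.88
= 5574.68136.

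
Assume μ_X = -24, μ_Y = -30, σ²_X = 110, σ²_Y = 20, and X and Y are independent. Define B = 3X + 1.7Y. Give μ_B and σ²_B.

μ_B = -123, σ²_B = 1047.8

μ_B = 3·μ_X + 1.7·μ_Y = 3·(-24) + 1.7·(-30) = -123.
σ²_B = a²·σ²_X + b²·σ²_Y + 2ab·Cov(X, Y) with a = 3, b = 1.7.
Independence gives Cov(X, Y) = 0.
= 3²·110 + 1.7²·20 + 2·3·1.7·0
= 990 + 57.8 + 0 = 1047.8.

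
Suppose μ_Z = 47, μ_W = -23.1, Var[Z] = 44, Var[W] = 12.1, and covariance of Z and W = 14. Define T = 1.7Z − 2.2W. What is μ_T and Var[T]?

μ_T = 130.72, Var[T] = 81.004

μ_T = 1.7·μ_Z + (-2.2)·μ_W = 1.7·47 + (-2.2)·(-23.1) = 130.72.
Var[T] = a²·Var[Z] + b²·Var[W] + 2ab·covariance of Z and W with a = 1.7, b = -2.2.
= 1.7²·44 + (-2.2)²·12.1 + 2·1.7·(-2.2)·14
= 127.16 + 58.564 + (-104.72) = 81.004.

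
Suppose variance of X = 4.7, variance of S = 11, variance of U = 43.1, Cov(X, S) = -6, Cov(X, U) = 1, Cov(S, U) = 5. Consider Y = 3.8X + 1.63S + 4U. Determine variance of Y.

variance of Y = 807.9659

variance of Y = a²·variance of X + b²·variance of S + c²·variance of U + 2ab·Cov(X, S) + 2ac·Cov(X, U) + 2bc·Cov(S, U), with a = 3.8, b = 1.63, c = 4.
= 67.868 + 29.2259 + 689.6 + (-74.328) + 30.4 + 65.2
= 807.9659.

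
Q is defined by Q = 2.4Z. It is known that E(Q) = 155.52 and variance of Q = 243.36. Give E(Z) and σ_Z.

From Q = 2.4Z: E(Q) = a·E(Z) + b, so E(Z) = (E(Q) − b)/a = (155.52 − 0)/2.4 = 64.8.
σ_Q = √243.36 = 15.6.
σ_Q = |a|·σ_Z, so σ_Z = 15.6/|2.4| = 6.5.

E(Z) = 64.8, σ_Z = 6.5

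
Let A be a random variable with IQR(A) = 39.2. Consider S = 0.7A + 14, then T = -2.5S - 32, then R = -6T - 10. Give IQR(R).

IQR(R) = 411.6

IQR(S) = |0.7|·39.2 = 27.44.
IQR(T) = |-2.5|·27.44 = 68.6.
IQR(R) = |-6|·68.6 = 411.6.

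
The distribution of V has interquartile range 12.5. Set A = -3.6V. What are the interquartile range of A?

IQR(A) = 45

Under A = aV + b, IQR(A) = |a|·IQR(V) = |-3.6|·12.5 = 45 (shifts cancel; spread scales by |a|).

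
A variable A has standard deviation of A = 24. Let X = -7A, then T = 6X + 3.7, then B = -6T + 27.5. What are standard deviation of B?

standard deviation of B = 6048

standard deviation of X = |-7|·24 = 168.
standard deviation of T = |6|·168 = 1008.
standard deviation of B = |-6|·1008 = 6048.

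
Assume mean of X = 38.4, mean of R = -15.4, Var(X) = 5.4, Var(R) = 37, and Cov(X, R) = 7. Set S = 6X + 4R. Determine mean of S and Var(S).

mean of S = 6·mean of X + 4·mean of R = 6·38.4 + 4·(-15.4) = 168.8.
Var(S) = a²·Var(X) + b²·Var(R) + 2ab·Cov(X, R) with a = 6, b = 4.
= 6²·5.4 + 4²·37 + 2·6·4·7
= 194.4 + 592 + 336 = 1122.4.

mean of S = 168.8, Var(S) = 1122.4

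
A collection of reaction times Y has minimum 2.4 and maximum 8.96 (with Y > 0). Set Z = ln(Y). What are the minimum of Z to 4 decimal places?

ln(Y) is increasing on this domain, so min(Z) comes from min(Y) = 2.4: min(Z) = ln(2.4) ≈ 0.8755.

min(Z) = 0.8755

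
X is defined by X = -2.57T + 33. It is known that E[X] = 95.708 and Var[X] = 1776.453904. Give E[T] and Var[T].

From X = -2.57T + 33: E[X] = a·E[T] + b, so E[T] = (E[X] − b)/a = (95.708 − 33)/(-2.57) = -24.4.
Var[X] = a²·Var[T], so Var[T] = 1776.453904/(-2.57)² = 268.96.

E[T] = -24.4, Var[T] = 268.96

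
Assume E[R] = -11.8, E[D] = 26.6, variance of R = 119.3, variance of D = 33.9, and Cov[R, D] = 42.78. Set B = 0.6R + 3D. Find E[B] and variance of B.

E[B] = 0.6·E[R] + 3·E[D] = 0.6·(-11.8) + 3·26.6 = 72.72.
variance of B = a²·variance of R + b²·variance of D + 2ab·Cov[R, D] with a = 0.6, b = 3.
= 0.6²·119.3 + 3²·33.9 + 2·0.6·3·42.78
= 42.948 + 305.1 + 154.008 = 502.056.

E[B] = 72.72, variance of B = 502.056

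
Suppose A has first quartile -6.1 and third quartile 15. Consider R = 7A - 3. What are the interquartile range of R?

IQR(R) = 147.7

IQR of A = Q3 − Q1 = 15 − (-6.1) = 21.1.
Under R = aA + b, IQR(R) = |a|·IQR(A) = |7|·21.1 = 147.7 (shifts cancel; spread scales by |a|).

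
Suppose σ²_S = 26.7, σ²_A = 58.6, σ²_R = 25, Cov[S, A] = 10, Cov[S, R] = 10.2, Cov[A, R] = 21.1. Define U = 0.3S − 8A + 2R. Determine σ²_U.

σ²_U = 3141.843

σ²_U = a²·σ²_S + b²·σ²_A + c²·σ²_R + 2ab·Cov[S, A] + 2ac·Cov[S, R] + 2bc·Cov[A, R], with a = 0.3, b = -8, c = 2.
= 2.403 + 3750.4 + 100 + (-48) + 12.24 + (-675.2)
= 3141.843.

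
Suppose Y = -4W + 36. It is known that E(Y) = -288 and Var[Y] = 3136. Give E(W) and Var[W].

From Y = -4W + 36: E(Y) = a·E(W) + b, so E(W) = (E(Y) − b)/a = (-288 − 36)/(-4) = 81.
Var[Y] = a²·Var[W], so Var[W] = 3136/(-4)² = 196.

E(W) = 81, Var[W] = 196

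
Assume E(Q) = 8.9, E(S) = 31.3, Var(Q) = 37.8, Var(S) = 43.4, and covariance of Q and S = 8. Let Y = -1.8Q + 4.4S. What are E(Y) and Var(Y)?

E(Y) = 121.7, Var(Y) = 835.976

E(Y) = (-1.8)·E(Q) + 4.4·E(S) = (-1.8)·8.9 + 4.4·31.3 = 121.7.
Var(Y) = a²·Var(Q) + b²·Var(S) + 2ab·covariance of Q and S with a = -1.8, b = 4.4.
= (-1.8)²·37.8 + 4.4²·43.4 + 2·(-1.8)·4.4·8
= 122.472 + 840.224 + (-126.72) = 835.976.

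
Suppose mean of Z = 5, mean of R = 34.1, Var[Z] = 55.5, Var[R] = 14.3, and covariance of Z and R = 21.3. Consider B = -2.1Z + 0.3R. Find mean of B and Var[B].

mean of B = -0.27, Var[B] = 219.204

mean of B = (-2.1)·mean of Z + 0.3·mean of R = (-2.1)·5 + 0.3·34.1 = -0.27.
Var[B] = a²·Var[Z] + b²·Var[R] + 2ab·covariance of Z and R with a = -2.1, b = 0.3.
= (-2.1)²·55.5 + 0.3²·14.3 + 2·(-2.1)·0.3·21.3
= 244.755 + 1.287 + (-26.838) = 219.204.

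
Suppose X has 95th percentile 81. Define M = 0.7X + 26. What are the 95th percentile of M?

Since a = 0.7 > 0 the transformation is increasing, so the 95th percentile of M = a·(P_{95} of X) + b = 0.7·81 + 26 = 82.7.

95th percentile of M = 82.7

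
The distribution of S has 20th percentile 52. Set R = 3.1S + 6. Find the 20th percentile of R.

Since a = 3.1 > 0 the transformation is increasing, so the 20th percentile of R = a·(P_{20} of S) + b = 3.1·52 + 6 = 167.2.

20th percentile of R = 167.2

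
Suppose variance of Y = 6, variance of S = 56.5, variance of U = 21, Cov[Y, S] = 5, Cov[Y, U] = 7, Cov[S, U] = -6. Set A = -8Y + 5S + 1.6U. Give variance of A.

variance of A = 1175.06

variance of A = a²·variance of Y + b²·variance of S + c²·variance of U + 2ab·Cov[Y, S] + 2ac·Cov[Y, U] + 2bc·Cov[S, U], with a = -8, b = 5, c = 1.6.
= 384 + 1412.5 + 53.76 + (-400) + (-179.2) + (-96)
= 1175.06.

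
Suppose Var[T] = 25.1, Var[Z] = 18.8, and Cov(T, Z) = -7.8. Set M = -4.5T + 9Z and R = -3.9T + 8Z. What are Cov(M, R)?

Cov(M, R) = 2348.685

By bilinearity, Cov(M, R) = ac·Var[T] + bd·Var[Z] + (ad+bc)·Cov(T, Z), with a=-4.5, b=9, c=-3.9, d=8.
ac·Var[T] = (-4.5)·(-3.9)·25.1 = 440.505
bd·Var[Z] = 9·8·18.8 = 1353.6
(ad+bc)·Cov(T, Z) = (-71.1)·(-7.8) = 554.58
Cov(M, R) = 440.505 + 1353.6 + 554.58 = 2348.685.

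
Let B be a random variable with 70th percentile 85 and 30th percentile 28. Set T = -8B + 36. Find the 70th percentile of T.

70th percentile of T = -188

Since a = -8 < 0 the transformation is decreasing, reversing order: the 70th percentile of T corresponds to the 30th percentile of B.
So P_{70}(T) = a·P_{30}(B) + b = (-8)·28 + 36 = -188.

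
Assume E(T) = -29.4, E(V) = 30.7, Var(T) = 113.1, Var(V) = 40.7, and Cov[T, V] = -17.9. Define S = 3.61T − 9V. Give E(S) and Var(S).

E(S) = 3.61·E(T) + (-9)·E(V) = 3.61·(-29.4) + (-9)·30.7 = -382.434.
Var(S) = a²·Var(T) + b²·Var(V) + 2ab·Cov[T, V] with a = 3.61, b = -9.
= 3.61²·113.1 + (-9)²·40.7 + 2·3.61·(-9)·(-17.9)
= 1473.93051 + 3296.7 + 1163.142 = 5933.77251.

E(S) = -382.434, Var(S) = 5933.77251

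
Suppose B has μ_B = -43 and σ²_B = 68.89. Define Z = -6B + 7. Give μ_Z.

Z = -6B + 7 is linear with a = -6, b = 7.
μ_Z = a·μ_B + b = (-6)·(-43) + 7 = 265.

μ_Z = 265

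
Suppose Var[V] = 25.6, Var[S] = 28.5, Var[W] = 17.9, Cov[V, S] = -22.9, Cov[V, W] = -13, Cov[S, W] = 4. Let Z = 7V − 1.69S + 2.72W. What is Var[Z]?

Var[Z] = a²·Var[V] + b²·Var[S] + c²·Var[W] + 2ab·Cov[V, S] + 2ac·Cov[V, W] + 2bc·Cov[S, W], with a = 7, b = -1.69, c = 2.72.
= 1254.4 + 81.39885 + 132.43136 + 541.814 + (-495.04) + (-36.7744)
= 1478.22981.

Var[Z] = 1478.22981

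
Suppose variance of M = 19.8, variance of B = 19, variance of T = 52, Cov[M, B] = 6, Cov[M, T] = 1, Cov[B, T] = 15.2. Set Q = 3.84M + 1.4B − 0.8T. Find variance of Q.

variance of Q = 386.80288

variance of Q = a²·variance of M + b²·variance of B + c²·variance of T + 2ab·Cov[M, B] + 2ac·Cov[M, T] + 2bc·Cov[B, T], with a = 3.84, b = 1.4, c = -0.8.
= 291.96288 + 37.24 + 33.28 + 64.512 + (-6.144) + (-34.048)
= 386.80288.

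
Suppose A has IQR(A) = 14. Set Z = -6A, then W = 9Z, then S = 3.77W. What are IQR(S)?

IQR(S) = 2850.12

IQR(Z) = |-6|·14 = 84.
IQR(W) = |9|·84 = 756.
IQR(S) = |3.77|·756 = 2850.12.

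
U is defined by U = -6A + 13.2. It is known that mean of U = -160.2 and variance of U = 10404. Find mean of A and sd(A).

mean of A = 28.9, sd(A) = 17

From U = -6A + 13.2: mean of U = a·mean of A + b, so mean of A = (mean of U − b)/a = (-160.2 − 13.2)/(-6) = 28.9.
sd(U) = √10404 = 102.
sd(U) = |a|·sd(A), so sd(A) = 102/|-6| = 17.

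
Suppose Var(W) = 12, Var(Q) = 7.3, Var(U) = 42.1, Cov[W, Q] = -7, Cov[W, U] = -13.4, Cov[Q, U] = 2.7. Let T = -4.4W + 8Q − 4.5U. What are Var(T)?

Var(T) = a²·Var(W) + b²·Var(Q) + c²·Var(U) + 2ab·Cov[W, Q] + 2ac·Cov[W, U] + 2bc·Cov[Q, U], with a = -4.4, b = 8, c = -4.5.
= 232.32 + 467.2 + 852.525 + 492.8 + (-530.64) + (-194.4)
= 1319.805.

Var(T) = 1319.805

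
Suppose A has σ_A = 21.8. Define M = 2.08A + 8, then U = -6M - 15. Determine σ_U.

σ_U = 272.064

σ_M = |2.08|·21.8 = 45.344.
σ_U = |-6|·45.344 = 272.064.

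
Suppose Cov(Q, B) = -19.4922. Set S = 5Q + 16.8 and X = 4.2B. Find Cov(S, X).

Cov(S, X) = a·c·Cov(Q, B) = 5·4.2·(-19.4922) = -409.3362. Additive constants drop out.

Cov(S, X) = -409.3362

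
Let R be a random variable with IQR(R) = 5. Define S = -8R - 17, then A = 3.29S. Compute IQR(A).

IQR(A) = 131.6

IQR(S) = |-8|·5 = 40.
IQR(A) = |3.29|·40 = 131.6.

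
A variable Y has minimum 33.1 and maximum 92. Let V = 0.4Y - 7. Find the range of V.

Range of Y = 92 − 33.1 = 58.9.
Range(V) = |a|·Range(Y) = |0.4|·58.9 = 23.56.

Range(V) = 23.56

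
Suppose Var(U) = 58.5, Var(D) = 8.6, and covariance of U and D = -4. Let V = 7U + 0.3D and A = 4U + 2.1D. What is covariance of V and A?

By bilinearity, covariance of V and A = ac·Var(U) + bd·Var(D) + (ad+bc)·covariance of U and D, with a=7, b=0.3, c=4, d=2.1.
ac·Var(U) = 7·4·58.5 = 1638
bd·Var(D) = 0.3·2.1·8.6 = 5.418
(ad+bc)·covariance of U and D = (15.9)·(-4) = -63.6
covariance of V and A = 1638 + 5.418 + (-63.6) = 1579.818.

covariance of V and A = 1579.818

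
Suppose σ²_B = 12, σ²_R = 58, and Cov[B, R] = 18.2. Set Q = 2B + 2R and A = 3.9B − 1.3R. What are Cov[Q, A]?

By bilinearity, Cov[Q, A] = ac·σ²_B + bd·σ²_R + (ad+bc)·Cov[B, R], with a=2, b=2, c=3.9, d=-1.3.
ac·σ²_B = 2·3.9·12 = 93.6
bd·σ²_R = 2·(-1.3)·58 = -150.8
(ad+bc)·Cov[B, R] = (5.2)·18.2 = 94.64
Cov[Q, A] = 93.6 + (-150.8) + 94.64 = 37.44.

Cov[Q, A] = 37.44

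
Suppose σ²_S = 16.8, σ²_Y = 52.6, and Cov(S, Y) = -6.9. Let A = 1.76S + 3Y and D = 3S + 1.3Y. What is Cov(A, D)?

By bilinearity, Cov(A, D) = ac·σ²_S + bd·σ²_Y + (ad+bc)·Cov(S, Y), with a=1.76, b=3, c=3, d=1.3.
ac·σ²_S = 1.76·3·16.8 = 88.704
bd·σ²_Y = 3·1.3·52.6 = 205.14
(ad+bc)·Cov(S, Y) = (11.288)·(-6.9) = -77.8872
Cov(A, D) = 88.704 + 205.14 + (-77.8872) = 215.9568.

Cov(A, D) = 215.9568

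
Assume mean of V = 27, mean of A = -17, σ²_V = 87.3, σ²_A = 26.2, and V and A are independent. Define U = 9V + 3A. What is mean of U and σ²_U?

mean of U = 192, σ²_U = 7307.1

mean of U = 9·mean of V + 3·mean of A = 9·27 + 3·(-17) = 192.
σ²_U = a²·σ²_V + b²·σ²_A + 2ab·covariance of V and A with a = 9, b = 3.
Independence gives covariance of V and A = 0.
= 9²·87.3 + 3²·26.2 + 2·9·3·0
= 7071.3 + 235.8 + 0 = 7307.1.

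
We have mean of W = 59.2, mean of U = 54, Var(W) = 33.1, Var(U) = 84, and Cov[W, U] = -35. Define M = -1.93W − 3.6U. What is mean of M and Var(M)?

mean of M = (-1.93)·mean of W + (-3.6)·mean of U = (-1.93)·59.2 + (-3.6)·54 = -308.656.
Var(M) = a²·Var(W) + b²·Var(U) + 2ab·Cov[W, U] with a = -1.93, b = -3.6.
= (-1.93)²·33.1 + (-3.6)²·84 + 2·(-1.93)·(-3.6)·(-35)
= 123.29419 + 1088.64 + (-486.36) = 725.57419.

mean of M = -308.656, Var(M) = 725.57419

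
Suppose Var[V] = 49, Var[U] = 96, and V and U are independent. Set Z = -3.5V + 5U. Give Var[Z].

Var[Z] = a²·Var[V] + b²·Var[U] + 2ab·covariance of V and U with a = -3.5, b = 5.
Independence gives covariance of V and U = 0.
= (-3.5)²·49 + 5²·96 + 2·(-3.5)·5·0
= 600.25 + 2400 + 0 = 3000.25.

Var[Z] = 3000.25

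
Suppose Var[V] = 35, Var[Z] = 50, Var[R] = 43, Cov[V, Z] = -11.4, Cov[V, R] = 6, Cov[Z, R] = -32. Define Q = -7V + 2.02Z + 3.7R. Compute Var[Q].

Var[Q] = 2040.946

Var[Q] = a²·Var[V] + b²·Var[Z] + c²·Var[R] + 2ab·Cov[V, Z] + 2ac·Cov[V, R] + 2bc·Cov[Z, R], with a = -7, b = 2.02, c = 3.7.
= 1715 + 204.02 + 588.67 + 322.392 + (-310.8) + (-478.336)
= 2040.946.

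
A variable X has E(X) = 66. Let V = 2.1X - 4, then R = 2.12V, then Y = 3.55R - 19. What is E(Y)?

E(V) = 2.1·66 + (-4) = 134.6.
E(R) = 2.12·134.6 = 285.352.
E(Y) = 3.55·285.352 + (-19) = 993.9996.

E(Y) = 993.9996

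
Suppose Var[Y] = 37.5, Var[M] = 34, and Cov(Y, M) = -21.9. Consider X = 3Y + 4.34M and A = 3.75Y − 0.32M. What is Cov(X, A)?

Cov(X, A) = 39.2573

By bilinearity, Cov(X, A) = ac·Var[Y] + bd·Var[M] + (ad+bc)·Cov(Y, M), with a=3, b=4.34, c=3.75, d=-0.32.
ac·Var[Y] = 3·3.75·37.5 = 421.875
bd·Var[M] = 4.34·(-0.32)·34 = -47.2192
(ad+bc)·Cov(Y, M) = (15.315)·(-21.9) = -335.3985
Cov(X, A) = 421.875 + (-47.2192) + (-335.3985) = 39.2573.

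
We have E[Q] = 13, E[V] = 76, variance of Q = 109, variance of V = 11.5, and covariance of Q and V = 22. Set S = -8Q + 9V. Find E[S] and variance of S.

E[S] = (-8)·E[Q] + 9·E[V] = (-8)·13 + 9·76 = 580.
variance of S = a²·variance of Q + b²·variance of V + 2ab·covariance of Q and V with a = -8, b = 9.
= (-8)²·109 + 9²·11.5 + 2·(-8)·9·22
= 6976 + 931.5 + (-3168) = 4739.5.

E[S] = 580, variance of S = 4739.5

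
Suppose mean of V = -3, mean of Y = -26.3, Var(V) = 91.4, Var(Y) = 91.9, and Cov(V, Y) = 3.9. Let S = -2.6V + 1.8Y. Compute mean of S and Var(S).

mean of S = -39.54, Var(S) = 879.116

mean of S = (-2.6)·mean of V + 1.8·mean of Y = (-2.6)·(-3) + 1.8·(-26.3) = -39.54.
Var(S) = a²·Var(V) + b²·Var(Y) + 2ab·Cov(V, Y) with a = -2.6, b = 1.8.
= (-2.6)²·91.4 + 1.8²·91.9 + 2·(-2.6)·1.8·3.9
= 617.864 + 297.756 + (-36.504) = 879.116.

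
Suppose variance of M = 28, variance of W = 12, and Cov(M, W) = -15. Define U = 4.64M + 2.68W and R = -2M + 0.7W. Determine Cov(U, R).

Cov(U, R) = -205.648

By bilinearity, Cov(U, R) = ac·variance of M + bd·variance of W + (ad+bc)·Cov(M, W), with a=4.64, b=2.68, c=-2, d=0.7.
ac·variance of M = 4.64·(-2)·28 = -259.84
bd·variance of W = 2.68·0.7·12 = 22.512
(ad+bc)·Cov(M, W) = (-2.112)·(-15) = 31.68
Cov(U, R) = -259.84 + 22.512 + 31.68 = -205.648.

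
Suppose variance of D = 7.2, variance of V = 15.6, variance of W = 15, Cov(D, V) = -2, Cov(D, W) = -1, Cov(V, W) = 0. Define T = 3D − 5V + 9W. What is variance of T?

variance of T = a²·variance of D + b²·variance of V + c²·variance of W + 2ab·Cov(D, V) + 2ac·Cov(D, W) + 2bc·Cov(V, W), with a = 3, b = -5, c = 9.
= 64.8 + 390 + 1215 + 60 + (-54) + 0
= 1675.8.

variance of T = 1675.8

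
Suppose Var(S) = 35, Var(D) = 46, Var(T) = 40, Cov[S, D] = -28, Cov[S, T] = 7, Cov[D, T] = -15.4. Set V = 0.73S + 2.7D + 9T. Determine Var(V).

Var(V) = a²·Var(S) + b²·Var(D) + c²·Var(T) + 2ab·Cov[S, D] + 2ac·Cov[S, T] + 2bc·Cov[D, T], with a = 0.73, b = 2.7, c = 9.
= 18.6515 + 335.34 + 3240 + (-110.376) + 91.98 + (-748.44)
= 2827.1555.

Var(V) = 2827.1555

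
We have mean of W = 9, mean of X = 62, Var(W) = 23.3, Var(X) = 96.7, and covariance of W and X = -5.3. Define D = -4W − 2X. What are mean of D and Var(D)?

mean of D = -160, Var(D) = 674.8

mean of D = (-4)·mean of W + (-2)·mean of X = (-4)·9 + (-2)·62 = -160.
Var(D) = a²·Var(W) + b²·Var(X) + 2ab·covariance of W and X with a = -4, b = -2.
= (-4)²·23.3 + (-2)²·96.7 + 2·(-4)·(-2)·(-5.3)
= 372.8 + 386.8 + (-84.8) = 674.8.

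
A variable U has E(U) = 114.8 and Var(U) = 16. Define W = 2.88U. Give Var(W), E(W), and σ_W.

Var(W) = 132.7104, E(W) = 330.624, σ_W = 11.52

W = 2.88U is linear with a = 2.88, b = 0.
Var(W) = a²·Var(U) = 2.88²·16 = 132.7104.
E(W) = a·E(U) + b = 2.88·114.8 = 330.624.
σ_U = √16 = 4.
σ_W = |a|·σ_U = |2.88|·4 = 11.52.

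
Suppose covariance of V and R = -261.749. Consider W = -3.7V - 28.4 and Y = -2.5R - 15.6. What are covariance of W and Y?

covariance of W and Y = -2421.17825

covariance of W and Y = a·c·covariance of V and R = (-3.7)·(-2.5)·(-261.749) = -2421.17825. Additive constants drop out.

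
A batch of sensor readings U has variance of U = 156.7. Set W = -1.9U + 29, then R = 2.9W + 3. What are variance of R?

variance of W = (-1.9)²·156.7 = 565.687.
variance of R = 2.9²·565.687 = 4757.42767.

variance of R = 4757.42767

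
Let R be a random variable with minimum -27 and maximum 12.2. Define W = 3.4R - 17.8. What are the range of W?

Range of R = 12.2 − (-27) = 39.2.
Range(W) = |a|·Range(R) = |3.4|·39.2 = 133.28.

Range(W) = 133.28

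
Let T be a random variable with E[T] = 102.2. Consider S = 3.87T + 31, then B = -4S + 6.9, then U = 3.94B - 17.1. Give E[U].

E[U] = -6711.77464

E[S] = 3.87·102.2 + 31 = 426.514.
E[B] = (-4)·426.514 + 6.9 = -1699.156.
E[U] = 3.94·(-1699.156) + (-17.1) = -6711.77464.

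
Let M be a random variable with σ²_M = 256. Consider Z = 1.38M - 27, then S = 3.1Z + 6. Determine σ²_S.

σ²_Z = 1.38²·256 = 487.5264.
σ²_S = 3.1²·487.5264 = 4685.128704.

σ²_S = 4685.128704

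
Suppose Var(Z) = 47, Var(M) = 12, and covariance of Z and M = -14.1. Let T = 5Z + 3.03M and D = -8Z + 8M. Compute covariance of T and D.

covariance of T and D = -1811.336

By bilinearity, covariance of T and D = ac·Var(Z) + bd·Var(M) + (ad+bc)·covariance of Z and M, with a=5, b=3.03, c=-8, d=8.
ac·Var(Z) = 5·(-8)·47 = -1880
bd·Var(M) = 3.03·8·12 = 290.88
(ad+bc)·covariance of Z and M = (15.76)·(-14.1) = -222.216
covariance of T and D = -1880 + 290.88 + (-222.216) = -1811.336.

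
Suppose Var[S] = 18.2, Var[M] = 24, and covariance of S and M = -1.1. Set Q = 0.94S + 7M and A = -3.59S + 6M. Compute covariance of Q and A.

By bilinearity, covariance of Q and A = ac·Var[S] + bd·Var[M] + (ad+bc)·covariance of S and M, with a=0.94, b=7, c=-3.59, d=6.
ac·Var[S] = 0.94·(-3.59)·18.2 = -61.41772
bd·Var[M] = 7·6·24 = 1008
(ad+bc)·covariance of S and M = (-19.49)·(-1.1) = 21.439
covariance of Q and A = -61.41772 + 1008 + 21.439 = 968.02128.

covariance of Q and A = 968.02128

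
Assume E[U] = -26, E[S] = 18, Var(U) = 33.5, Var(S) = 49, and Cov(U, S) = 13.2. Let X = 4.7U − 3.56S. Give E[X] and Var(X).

E[X] = 4.7·E[U] + (-3.56)·E[S] = 4.7·(-26) + (-3.56)·18 = -186.28.
Var(X) = a²·Var(U) + b²·Var(S) + 2ab·Cov(U, S) with a = 4.7, b = -3.56.
= 4.7²·33.5 + (-3.56)²·49 + 2·4.7·(-3.56)·13.2
= 740.015 + 621.0064 + (-441.7248) = 919.2966.

E[X] = -186.28, Var(X) = 919.2966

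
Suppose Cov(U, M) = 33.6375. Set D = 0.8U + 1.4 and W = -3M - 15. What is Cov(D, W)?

Cov(D, W) = -80.73

Cov(D, W) = a·c·Cov(U, M) = 0.8·(-3)·33.6375 = -80.73. Additive constants drop out.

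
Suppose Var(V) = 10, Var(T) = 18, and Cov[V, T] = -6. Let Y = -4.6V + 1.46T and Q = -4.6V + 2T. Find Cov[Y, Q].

By bilinearity, Cov[Y, Q] = ac·Var(V) + bd·Var(T) + (ad+bc)·Cov[V, T], with a=-4.6, b=1.46, c=-4.6, d=2.
ac·Var(V) = (-4.6)·(-4.6)·10 = 211.6
bd·Var(T) = 1.46·2·18 = 52.56
(ad+bc)·Cov[V, T] = (-15.916)·(-6) = 95.496
Cov[Y, Q] = 211.6 + 52.56 + 95.496 = 359.656.

Cov[Y, Q] = 359.656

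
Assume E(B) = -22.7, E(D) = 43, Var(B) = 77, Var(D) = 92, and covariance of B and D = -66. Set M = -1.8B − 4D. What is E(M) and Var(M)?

E(M) = -131.14, Var(M) = 771.08

E(M) = (-1.8)·E(B) + (-4)·E(D) = (-1.8)·(-22.7) + (-4)·43 = -131.14.
Var(M) = a²·Var(B) + b²·Var(D) + 2ab·covariance of B and D with a = -1.8, b = -4.
= (-1.8)²·77 + (-4)²·92 + 2·(-1.8)·(-4)·(-66)
= 249.48 + 1472 + (-950.4) = 771.08.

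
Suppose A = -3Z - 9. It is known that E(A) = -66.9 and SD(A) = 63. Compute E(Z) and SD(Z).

From A = -3Z - 9: E(A) = a·E(Z) + b, so E(Z) = (E(A) − b)/a = (-66.9 − (-9))/(-3) = 19.3.
SD(A) = |a|·SD(Z), so SD(Z) = 63/|-3| = 21.

E(Z) = 19.3, SD(Z) = 21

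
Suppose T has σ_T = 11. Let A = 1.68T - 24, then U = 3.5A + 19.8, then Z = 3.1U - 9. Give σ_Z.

σ_Z = 200.508

σ_A = |1.68|·11 = 18.48.
σ_U = |3.5|·18.48 = 64.68.
σ_Z = |3.1|·64.68 = 200.508.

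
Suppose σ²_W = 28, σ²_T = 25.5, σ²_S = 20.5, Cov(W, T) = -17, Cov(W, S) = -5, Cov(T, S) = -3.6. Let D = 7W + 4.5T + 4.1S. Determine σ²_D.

σ²_D = 742.14

σ²_D = a²·σ²_W + b²·σ²_T + c²·σ²_S + 2ab·Cov(W, T) + 2ac·Cov(W, S) + 2bc·Cov(T, S), with a = 7, b = 4.5, c = 4.1.
= 1372 + 516.375 + 344.605 + (-1071) + (-287) + (-132.84)
= 742.14.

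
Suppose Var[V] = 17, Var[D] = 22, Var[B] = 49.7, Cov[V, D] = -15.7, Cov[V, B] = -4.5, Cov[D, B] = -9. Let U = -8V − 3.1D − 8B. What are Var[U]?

Var[U] = a²·Var[V] + b²·Var[D] + c²·Var[B] + 2ab·Cov[V, D] + 2ac·Cov[V, B] + 2bc·Cov[D, B], with a = -8, b = -3.1, c = -8.
= 1088 + 211.42 + 3180.8 + (-778.72) + (-576) + (-446.4)
= 2679.1.

Var[U] = 2679.1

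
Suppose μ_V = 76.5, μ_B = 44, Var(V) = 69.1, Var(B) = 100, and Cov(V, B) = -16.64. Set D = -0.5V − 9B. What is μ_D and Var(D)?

μ_D = -434.25, Var(D) = 7967.515

μ_D = (-0.5)·μ_V + (-9)·μ_B = (-0.5)·76.5 + (-9)·44 = -434.25.
Var(D) = a²·Var(V) + b²·Var(B) + 2ab·Cov(V, B) with a = -0.5, b = -9.
= (-0.5)²·69.1 + (-9)²·100 + 2·(-0.5)·(-9)·(-16.64)
= 17.275 + 8100 + (-149.76) = 7967.515.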